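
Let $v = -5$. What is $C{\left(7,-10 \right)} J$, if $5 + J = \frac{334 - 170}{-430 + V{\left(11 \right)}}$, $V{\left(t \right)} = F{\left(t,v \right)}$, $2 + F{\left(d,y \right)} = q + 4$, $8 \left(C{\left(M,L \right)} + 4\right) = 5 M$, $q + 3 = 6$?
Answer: $- \frac{6867}{3400} \approx -2.0197$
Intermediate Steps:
$q = 3$ ($q = -3 + 6 = 3$)
$C{\left(M,L \right)} = -4 + \frac{5 M}{8}$
$F{\left(d,y \right)} = 5$ ($F{\left(d,y \right)} = -2 + \left(3 + 4\right) = -2 + 7 = 5$)
$V{\left(t \right)} = 5$
$J = - \frac{2289}{425}$ ($J = -5 + \frac{334 - 170}{-430 + 5} = -5 + \frac{164}{-425} = -5 + 164 \left(- \frac{1}{425}\right) = -5 - \frac{164}{425} = - \frac{2289}{425} \approx -5.3859$)
$C{\left(7,-10 \right)} J = \left(-4 + \frac{5}{8} \cdot 7\right) \left(- \frac{2289}{425}\right) = \left(-4 + \frac{35}{8}\right) \left(- \frac{2289}{425}\right) = \frac{3}{8} \left(- \frac{2289}{425}\right) = - \frac{6867}{3400}$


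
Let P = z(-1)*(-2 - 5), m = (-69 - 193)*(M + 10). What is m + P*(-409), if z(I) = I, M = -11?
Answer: -2601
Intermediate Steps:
m = 262 (m = (-69 - 193)*(-11 + 10) = -262*(-1) = 262)
P = 7 (P = -(-2 - 5) = -1*(-7) = 7)
m + P*(-409) = 262 + 7*(-409) = 262 - 2863 = -2601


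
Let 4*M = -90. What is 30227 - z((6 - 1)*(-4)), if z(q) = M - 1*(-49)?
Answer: 60401/2 ≈ 30201.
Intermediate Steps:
M = -45/2 (M = (1/4)*(-90) = -45/2 ≈ -22.500)
z(q) = 53/2 (z(q) = -45/2 - 1*(-49) = -45/2 + 49 = 53/2)
30227 - z((6 - 1)*(-4)) = 30227 - 1*53/2 = 30227 - 53/2 = 60401/2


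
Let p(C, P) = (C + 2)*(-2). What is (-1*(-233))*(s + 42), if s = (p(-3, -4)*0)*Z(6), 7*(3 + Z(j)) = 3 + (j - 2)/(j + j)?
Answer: 9786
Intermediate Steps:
p(C, P) = -4 - 2*C (p(C, P) = (2 + C)*(-2) = -4 - 2*C)
Z(j) = -18/7 + (-2 + j)/(14*j) (Z(j) = -3 + (3 + (j - 2)/(j + j))/7 = -3 + (3 + (-2 + j)/((2*j)))/7 = -3 + (3 + (-2 + j)*(1/(2*j)))/7 = -3 + (3 + (-2 + j)/(2*j))/7 = -3 + (3/7 + (-2 + j)/(14*j)) = -18/7 + (-2 + j)/(14*j))
s = 0 (s = ((-4 - 2*(-3))*0)*((1/14)*(-2 - 35*6)/6) = ((-4 + 6)*0)*((1/14)*(1/6)*(-2 - 210)) = (2*0)*((1/14)*(1/6)*(-212)) = 0*(-53/21) = 0)
(-1*(-233))*(s + 42) = (-1*(-233))*(0 + 42) = 233*42 = 9786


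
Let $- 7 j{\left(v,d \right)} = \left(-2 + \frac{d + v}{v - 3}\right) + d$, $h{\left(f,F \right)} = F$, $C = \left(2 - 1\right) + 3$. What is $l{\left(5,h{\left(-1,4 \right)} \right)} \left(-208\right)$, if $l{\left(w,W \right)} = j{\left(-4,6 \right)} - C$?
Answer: $\frac{46176}{49} \approx 942.37$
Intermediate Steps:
$C = 4$ ($C = 1 + 3 = 4$)
$j{\left(v,d \right)} = \frac{2}{7} - \frac{d}{7} - \frac{d + v}{7 \left(-3 + v\right)}$ ($j{\left(v,d \right)} = - \frac{\left(-2 + \frac{d + v}{v - 3}\right) + d}{7} = - \frac{\left(-2 + \frac{d + v}{-3 + v}\right) + d}{7} = - \frac{-2 + d + \frac{d + v}{-3 + v}}{7} = \frac{2}{7} - \frac{d}{7} - \frac{d + v}{7 \left(-3 + v\right)}$)
$l{\left(w,W \right)} = - \frac{222}{49}$ ($l{\left(w,W \right)} = \frac{-6 - 4 + 2 \cdot 6 - 6 \left(-4\right)}{7 \left(-3 - 4\right)} - 4 = \frac{-6 - 4 + 12 + 24}{7 \left(-7\right)} - 4 = \frac{1}{7} \left(- \frac{1}{7}\right) 26 - 4 = - \frac{26}{49} - 4 = - \frac{222}{49}$)
$l{\left(5,h{\left(-1,4 \right)} \right)} \left(-208\right) = \left(- \frac{222}{49}\right) \left(-208\right) = \frac{46176}{49}$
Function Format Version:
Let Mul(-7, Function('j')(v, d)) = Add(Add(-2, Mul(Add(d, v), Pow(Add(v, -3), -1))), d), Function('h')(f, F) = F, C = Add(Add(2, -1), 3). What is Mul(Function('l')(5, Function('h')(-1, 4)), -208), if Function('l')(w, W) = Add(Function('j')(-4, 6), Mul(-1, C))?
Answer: Rational(46176, 49) ≈ 942.37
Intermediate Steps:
C = 4 (C = Add(1, 3) = 4)
Function('j')(v, d) = Add(Rational(2, 7), Mul(Rational(-1, 7), d), Mul(Rational(-1, 7), Pow(Add(-3, v), -1), Add(d, v))) (Function('j')(v, d) = Mul(Rational(-1, 7), Add(Add(-2, Mul(Add(d, v), Pow(Add(v, -3), -1))), d)) = Mul(Rational(-1, 7), Add(Add(-2, Mul(Add(d, v), Pow(Add(-3, v), -1))), d)) = Mul(Rational(-1, 7), Add(Add(-2, Mul(Pow(Add(-3, v), -1), Add(d, v))), d)) = Mul(Rational(-1, 7), Add(-2, d, Mul(Pow(Add(-3, v), -1), Add(d, v)))) = Add(Rational(2, 7), Mul(Rational(-1, 7), d), Mul(Rational(-1, 7), Pow(Add(-3, v), -1), Add(d, v))))
Function('l')(w, W) = Rational(-222, 49) (Function('l')(w, W) = Add(Mul(Rational(1, 7), Pow(Add(-3, -4), -1), Add(-6, -4, Mul(2, 6), Mul(-1, 6, -4))), Mul(-1, 4)) = Add(Mul(Rational(1, 7), Pow(-7, -1), Add(-6, -4, 12, 24)), -4) = Add(Mul(Rational(1, 7), Rational(-1, 7), 26), -4) = Add(Rational(-26, 49), -4) = Rational(-222, 49))
Mul(Function('l')(5, Function('h')(-1, 4)), -208) = Mul(Rational(-222, 49), -208) = Rational(46176, 49)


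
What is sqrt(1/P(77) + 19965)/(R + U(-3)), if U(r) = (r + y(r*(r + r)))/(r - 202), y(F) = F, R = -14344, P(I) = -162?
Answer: -41*sqrt(6468658)/10585926 ≈ -0.0098506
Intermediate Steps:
U(r) = (r + 2*r**2)/(-202 + r) (U(r) = (r + r*(r + r))/(r - 202) = (r + r*(2*r))/(-202 + r) = (r + 2*r**2)/(-202 + r))
sqrt(1/P(77) + 19965)/(R + U(-3)) = sqrt(1/(-162) + 19965)/(-14344 - 3*(1 + 2*(-3))/(-202 - 3)) = sqrt(-1/162 + 19965)/(-14344 - 3*(1 - 6)/(-205)) = sqrt(3234329/162)/(-14344 - 3*(-1/205)*(-5)) = (sqrt(6468658)/18)/(-14344 - 3/41) = (sqrt(6468658)/18)/(-588107/41) = (sqrt(6468658)/18)*(-41/588107) = -41*sqrt(6468658)/10585926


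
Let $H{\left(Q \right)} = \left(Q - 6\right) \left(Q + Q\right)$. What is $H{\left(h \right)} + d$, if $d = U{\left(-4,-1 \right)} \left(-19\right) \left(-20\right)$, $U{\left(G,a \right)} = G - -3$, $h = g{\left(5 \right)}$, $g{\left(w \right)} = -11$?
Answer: $-6$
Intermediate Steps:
$h = -11$
$H{\left(Q \right)} = 2 Q \left(-6 + Q\right)$ ($H{\left(Q \right)} = \left(-6 + Q\right) 2 Q = 2 Q \left(-6 + Q\right)$)
$U{\left(G,a \right)} = 3 + G$ ($U{\left(G,a \right)} = G + 3 = 3 + G$)
$d = -380$ ($d = \left(3 - 4\right) \left(-19\right) \left(-20\right) = \left(-1\right) \left(-19\right) \left(-20\right) = 19 \left(-20\right) = -380$)
$H{\left(h \right)} + d = 2 \left(-11\right) \left(-6 - 11\right) - 380 = 2 \left(-11\right) \left(-17\right) - 380 = 374 - 380 = -6$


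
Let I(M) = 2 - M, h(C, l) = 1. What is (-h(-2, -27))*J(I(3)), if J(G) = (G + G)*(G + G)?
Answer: -4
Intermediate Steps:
J(G) = 4*G² (J(G) = (2*G)*(2*G) = 4*G²)
(-h(-2, -27))*J(I(3)) = (-1*1)*(4*(2 - 1*3)²) = -4*(2 - 3)² = -4*(-1)² = -4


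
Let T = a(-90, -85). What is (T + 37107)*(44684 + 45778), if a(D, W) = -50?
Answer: 3352250334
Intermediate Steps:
T = -50
(T + 37107)*(44684 + 45778) = (-50 + 37107)*(44684 + 45778) = 37057*90462 = 3352250334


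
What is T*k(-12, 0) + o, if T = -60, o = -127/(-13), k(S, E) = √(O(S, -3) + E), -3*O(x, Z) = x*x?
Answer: 127/13 - 240*I*√3 ≈ 9.7692 - 415.69*I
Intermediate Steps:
O(x, Z) = -x²/3 (O(x, Z) = -x*x/3 = -x²/3)
k(S, E) = √(E - S²/3) (k(S, E) = √(-S²/3 + E) = √(E - S²/3))
o = 127/13 (o = -127*(-1/13) = 127/13 ≈ 9.7692)
T*k(-12, 0) + o = -20*√(-3*(-12)² + 9*0) + 127/13 = -20*√(-3*144 + 0) + 127/13 = -20*√(-432 + 0) + 127/13 = -20*√(-432) + 127/13 = -20*12*I*√3 + 127/13 = -240*I*√3 + 127/13 = 127/13 - 240*I*√3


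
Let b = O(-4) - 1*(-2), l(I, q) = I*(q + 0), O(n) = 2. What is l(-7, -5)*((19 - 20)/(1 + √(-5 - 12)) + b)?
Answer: 35*(-3*I + 4*√17)/(√17 - I) ≈ 138.06 + 8.0172*I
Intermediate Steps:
l(I, q) = I*q
b = 4 (b = 2 - 1*(-2) = 2 + 2 = 4)
l(-7, -5)*((19 - 20)/(1 + √(-5 - 12)) + b) = (-7*(-5))*((19 - 20)/(1 + √(-5 - 12)) + 4) = 35*(-1/(1 + √(-17)) + 4) = 35*(-1/(1 + I*√17) + 4) = 35*(4 - 1/(1 + I*√17)) = 140 - 35/(1 + I*√17)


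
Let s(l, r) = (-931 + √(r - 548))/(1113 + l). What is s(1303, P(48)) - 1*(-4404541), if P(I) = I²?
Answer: 10641370125/2416 + √439/1208 ≈ 4.4045e+6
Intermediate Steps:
s(l, r) = (-931 + √(-548 + r))/(1113 + l)
s(1303, P(48)) - 1*(-4404541) = (-931 + √(-548 + 48²))/(1113 + 1303) - 1*(-4404541) = (-931 + √(-548 + 2304))/2416 + 4404541 = (-931 + √1756)/2416 + 4404541 = (-931 + 2*√439)/2416 + 4404541 = (-931/2416 + √439/1208) + 4404541 = 10641370125/2416 + √439/1208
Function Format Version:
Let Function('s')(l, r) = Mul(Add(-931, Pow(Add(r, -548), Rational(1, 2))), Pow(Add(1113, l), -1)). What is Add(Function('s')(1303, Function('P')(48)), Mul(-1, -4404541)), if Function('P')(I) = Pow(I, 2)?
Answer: Add(Rational(10641370125, 2416), Mul(Rational(1, 1208), Pow(439, Rational(1, 2)))) ≈ 4.4045e+6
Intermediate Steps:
Function('s')(l, r) = Mul(Pow(Add(1113, l), -1), Add(-931, Pow(Add(-548, r), Rational(1, 2)))) (Function('s')(l, r) = Mul(Add(-931, Pow(Add(-548, r), Rational(1, 2))), Pow(Add(1113, l), -1)) = Mul(Pow(Add(1113, l), -1), Add(-931, Pow(Add(-548, r), Rational(1, 2)))))
Add(Function('s')(1303, Function('P')(48)), Mul(-1, -4404541)) = Add(Mul(Pow(Add(1113, 1303), -1), Add(-931, Pow(Add(-548, Pow(48, 2)), Rational(1, 2)))), Mul(-1, -4404541)) = Add(Mul(Pow(2416, -1), Add(-931, Pow(Add(-548, 2304), Rational(1, 2)))), 4404541) = Add(Mul(Rational(1, 2416), Add(-931, Pow(1756, Rational(1, 2)))), 4404541) = Add(Mul(Rational(1, 2416), Add(-931, Mul(2, Pow(439, Rational(1, 2))))), 4404541) = Add(Add(Rational(-931, 2416), Mul(Rational(1, 1208), Pow(439, Rational(1, 2)))), 4404541) = Add(Rational(10641370125, 2416), Mul(Rational(1, 1208), Pow(439, Rational(1, 2))))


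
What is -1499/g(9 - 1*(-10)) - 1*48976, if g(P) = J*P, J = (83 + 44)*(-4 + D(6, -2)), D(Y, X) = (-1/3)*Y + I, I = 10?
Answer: -472717851/9652 ≈ -48976.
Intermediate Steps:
D(Y, X) = 10 - Y/3 (D(Y, X) = (-1/3)*Y + 10 = (-1*⅓)*Y + 10 = -Y/3 + 10 = 10 - Y/3)
J = 508 (J = (83 + 44)*(-4 + (10 - ⅓*6)) = 127*(-4 + (10 - 2)) = 127*(-4 + 8) = 127*4 = 508)
g(P) = 508*P
-1499/g(9 - 1*(-10)) - 1*48976 = -1499*1/(508*(9 - 1*(-10))) - 1*48976 = -1499*1/(508*(9 + 10)) - 48976 = -1499/(508*19) - 48976 = -1499/9652 - 48976 = -472717851/9652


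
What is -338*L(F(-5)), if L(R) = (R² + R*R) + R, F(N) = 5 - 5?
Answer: 0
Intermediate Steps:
F(N) = 0
L(R) = R + 2*R² (L(R) = (R² + R²) + R = 2*R² + R = R + 2*R²)
-338*L(F(-5)) = -0*(1 + 2*0) = -0*(1 + 0) = -0 = -338*0 = 0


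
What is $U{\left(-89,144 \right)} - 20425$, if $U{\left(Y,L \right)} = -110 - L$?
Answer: $-20679$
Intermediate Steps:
$U{\left(-89,144 \right)} - 20425 = \left(-110 - 144\right) - 20425 = -254 - 20425 = -20679$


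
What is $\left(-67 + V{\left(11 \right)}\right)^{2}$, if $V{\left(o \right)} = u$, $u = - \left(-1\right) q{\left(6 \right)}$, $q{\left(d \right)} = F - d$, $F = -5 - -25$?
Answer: $2809$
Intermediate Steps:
$F = 20$ ($F = -5 + 25 = 20$)
$q{\left(d \right)} = 20 - d$
$u = 14$ ($u = - \left(-1\right) \left(20 - 6\right) = - \left(-1\right) 14 = \left(-1\right) \left(-14\right) = 14$)
$V{\left(o \right)} = 14$
$\left(-67 + V{\left(11 \right)}\right)^{2} = \left(-67 + 14\right)^{2} = \left(-53\right)^{2} = 2809$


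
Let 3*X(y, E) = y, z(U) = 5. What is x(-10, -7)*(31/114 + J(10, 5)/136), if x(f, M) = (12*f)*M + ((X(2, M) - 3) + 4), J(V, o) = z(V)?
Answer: 6042325/23256 ≈ 259.82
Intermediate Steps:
J(V, o) = 5
X(y, E) = y/3
x(f, M) = 5/3 + 12*M*f (x(f, M) = (12*f)*M + (((⅓)*2 - 3) + 4) = 12*M*f + ((⅔ - 3) + 4) = 12*M*f + (-7/3 + 4) = 12*M*f + 5/3 = 5/3 + 12*M*f)
x(-10, -7)*(31/114 + J(10, 5)/136) = (5/3 + 12*(-7)*(-10))*(31/114 + 5/136) = (5/3 + 840)*(31*(1/114) + 5*(1/136)) = 2525*(31/114 + 5/136)/3 = (2525/3)*(2393/7752) = 6042325/23256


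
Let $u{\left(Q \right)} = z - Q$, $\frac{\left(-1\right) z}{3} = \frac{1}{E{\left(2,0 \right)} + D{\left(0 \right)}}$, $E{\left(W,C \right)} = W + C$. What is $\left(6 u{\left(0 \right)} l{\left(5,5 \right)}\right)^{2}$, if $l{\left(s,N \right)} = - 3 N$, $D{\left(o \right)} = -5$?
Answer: $8100$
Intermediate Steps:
$E{\left(W,C \right)} = C + W$
$z = 1$ ($z = - \frac{3}{\left(0 + 2\right) - 5} = - \frac{3}{2 - 5} = - \frac{3}{-3} = \left(-3\right) \left(- \frac{1}{3}\right) = 1$)
$u{\left(Q \right)} = 1 - Q$
$\left(6 u{\left(0 \right)} l{\left(5,5 \right)}\right)^{2} = \left(6 \left(1 - 0\right) \left(\left(-3\right) 5\right)\right)^{2} = \left(6 \left(1 + 0\right) \left(-15\right)\right)^{2} = \left(6 \cdot 1 \left(-15\right)\right)^{2} = \left(6 \left(-15\right)\right)^{2} = \left(-90\right)^{2} = 8100$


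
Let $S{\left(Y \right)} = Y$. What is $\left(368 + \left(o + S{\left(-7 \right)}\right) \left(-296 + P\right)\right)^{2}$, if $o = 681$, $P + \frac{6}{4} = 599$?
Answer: $41444409241$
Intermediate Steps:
$P = \frac{1195}{2}$ ($P = - \frac{3}{2} + 599 = \frac{1195}{2} \approx 597.5$)
$\left(368 + \left(o + S{\left(-7 \right)}\right) \left(-296 + P\right)\right)^{2} = \left(368 + \left(681 - 7\right) \left(-296 + \frac{1195}{2}\right)\right)^{2} = \left(368 + 674 \cdot \frac{603}{2}\right)^{2} = \left(368 + 203211\right)^{2} = 203579^{2} = 41444409241$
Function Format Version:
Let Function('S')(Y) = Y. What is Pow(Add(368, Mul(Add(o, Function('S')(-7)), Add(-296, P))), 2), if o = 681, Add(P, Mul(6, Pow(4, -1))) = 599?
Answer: 41444409241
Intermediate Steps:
P = Rational(1195, 2) (P = Add(Rational(-3, 2), 599) = Rational(1195, 2) ≈ 597.50)
Pow(Add(368, Mul(Add(o, Function('S')(-7)), Add(-296, P))), 2) = Pow(Add(368, Mul(Add(681, -7), Add(-296, Rational(1195, 2)))), 2) = Pow(Add(368, Mul(674, Rational(603, 2))), 2) = Pow(Add(368, 203211), 2) = Pow(203579, 2) = 41444409241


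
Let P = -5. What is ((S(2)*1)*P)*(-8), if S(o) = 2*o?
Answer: 160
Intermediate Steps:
((S(2)*1)*P)*(-8) = (((2*2)*1)*(-5))*(-8) = ((4*1)*(-5))*(-8) = (4*(-5))*(-8) = -20*(-8) = 160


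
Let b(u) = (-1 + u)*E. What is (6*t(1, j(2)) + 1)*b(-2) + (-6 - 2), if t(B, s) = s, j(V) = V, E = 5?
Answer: -203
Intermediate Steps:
b(u) = -5 + 5*u (b(u) = (-1 + u)*5 = -5 + 5*u)
(6*t(1, j(2)) + 1)*b(-2) + (-6 - 2) = (6*2 + 1)*(-5 + 5*(-2)) + (-6 - 2) = (12 + 1)*(-5 - 10) - 8 = 13*(-15) - 8 = -195 - 8 = -203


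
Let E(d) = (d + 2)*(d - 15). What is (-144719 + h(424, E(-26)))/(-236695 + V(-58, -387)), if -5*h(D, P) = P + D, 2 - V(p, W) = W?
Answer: 725003/1181530 ≈ 0.61361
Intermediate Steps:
V(p, W) = 2 - W
E(d) = (-15 + d)*(2 + d) (E(d) = (2 + d)*(-15 + d) = (-15 + d)*(2 + d))
h(D, P) = -D/5 - P/5 (h(D, P) = -(P + D)/5 = -(D + P)/5 = -D/5 - P/5)
(-144719 + h(424, E(-26)))/(-236695 + V(-58, -387)) = (-144719 + (-⅕*424 - (-30 + (-26)² - 13*(-26))/5))/(-236695 + (2 - 1*(-387))) = (-144719 + (-424/5 - (-30 + 676 + 338)/5))/(-236695 + (2 + 387)) = (-144719 + (-424/5 - ⅕*984))/(-236695 + 389) = (-144719 + (-424/5 - 984/5))/(-236306) = (-144719 - 1408/5)*(-1/236306) = -725003/5*(-1/236306) = 725003/1181530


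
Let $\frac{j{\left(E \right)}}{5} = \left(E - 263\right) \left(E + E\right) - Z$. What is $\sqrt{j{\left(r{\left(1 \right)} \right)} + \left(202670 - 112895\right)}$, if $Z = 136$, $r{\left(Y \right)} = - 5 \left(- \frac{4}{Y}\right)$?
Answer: $\sqrt{40495} \approx 201.23$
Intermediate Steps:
$r{\left(Y \right)} = \frac{20}{Y}$
$j{\left(E \right)} = -680 + 10 E \left(-263 + E\right)$ ($j{\left(E \right)} = 5 \left(\left(E - 263\right) \left(E + E\right) - 136\right) = 5 \left(\left(-263 + E\right) 2 E - 136\right) = 5 \left(2 E \left(-263 + E\right) - 136\right) = 5 \left(-136 + 2 E \left(-263 + E\right)\right) = -680 + 10 E \left(-263 + E\right)$)
$\sqrt{j{\left(r{\left(1 \right)} \right)} + \left(202670 - 112895\right)} = \sqrt{\left(-680 - 2630 \cdot \frac{20}{1} + 10 \left(\frac{20}{1}\right)^{2}\right) + \left(202670 - 112895\right)} = \sqrt{\left(-680 - 2630 \cdot 20 \cdot 1 + 10 \left(20 \cdot 1\right)^{2}\right) + \left(202670 - 112895\right)} = \sqrt{\left(-680 - 52600 + 10 \cdot 20^{2}\right) + 89775} = \sqrt{\left(-680 - 52600 + 10 \cdot 400\right) + 89775} = \sqrt{\left(-680 - 52600 + 4000\right) + 89775} = \sqrt{-49280 + 89775} = \sqrt{40495}$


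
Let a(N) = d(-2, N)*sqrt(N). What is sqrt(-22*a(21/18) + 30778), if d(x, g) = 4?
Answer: sqrt(277002 - 132*sqrt(42))/3 ≈ 175.17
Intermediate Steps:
a(N) = 4*sqrt(N)
sqrt(-22*a(21/18) + 30778) = sqrt(-88*sqrt(21/18) + 30778) = sqrt(-88*sqrt(21*(1/18)) + 30778) = sqrt(-88*sqrt(7/6) + 30778) = sqrt(-88*sqrt(42)/6 + 30778) = sqrt(-44*sqrt(42)/3 + 30778) = sqrt(30778 - 44*sqrt(42)/3)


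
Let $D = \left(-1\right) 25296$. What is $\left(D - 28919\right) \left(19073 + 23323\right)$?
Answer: $-2298499140$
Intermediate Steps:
$D = -25296$
$\left(D - 28919\right) \left(19073 + 23323\right) = \left(-25296 - 28919\right) \left(19073 + 23323\right) = \left(-54215\right) 42396 = -2298499140$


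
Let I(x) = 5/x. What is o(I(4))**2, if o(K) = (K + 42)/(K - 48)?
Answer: 29929/34969 ≈ 0.85587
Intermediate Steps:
o(K) = (42 + K)/(-48 + K)
o(I(4))**2 = ((42 + 5/4)/(-48 + 5/4))**2 = ((173/4)/(-187/4))**2 = (-4/187*173/4)**2 = (-173/187)**2 = 29929/34969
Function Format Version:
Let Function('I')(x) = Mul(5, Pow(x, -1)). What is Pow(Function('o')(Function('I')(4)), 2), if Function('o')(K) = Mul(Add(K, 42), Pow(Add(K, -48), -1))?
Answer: Rational(29929, 34969) ≈ 0.85587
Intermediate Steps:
Function('o')(K) = Mul(Pow(Add(-48, K), -1), Add(42, K)) (Function('o')(K) = Mul(Add(42, K), Pow(Add(-48, K), -1)) = Mul(Pow(Add(-48, K), -1), Add(42, K)))
Pow(Function('o')(Function('I')(4)), 2) = Pow(Mul(Pow(Add(-48, Mul(5, Pow(4, -1))), -1), Add(42, Mul(5, Pow(4, -1)))), 2) = Pow(Mul(Pow(Add(-48, Mul(5, Rational(1, 4))), -1), Add(42, Mul(5, Rational(1, 4)))), 2) = Pow(Mul(Pow(Add(-48, Rational(5, 4)), -1), Add(42, Rational(5, 4))), 2) = Pow(Mul(Pow(Rational(-187, 4), -1), Rational(173, 4)), 2) = Pow(Mul(Rational(-4, 187), Rational(173, 4)), 2) = Pow(Rational(-173, 187), 2) = Rational(29929, 34969)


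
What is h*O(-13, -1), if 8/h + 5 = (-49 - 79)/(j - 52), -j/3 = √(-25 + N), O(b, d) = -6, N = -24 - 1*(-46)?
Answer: 37328/2011 - 2048*I*√3/2011 ≈ 18.562 - 1.7639*I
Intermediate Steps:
N = 22 (N = -24 + 46 = 22)
j = -3*I*√3 (j = -3*√(-25 + 22) = -3*I*√3 ≈ -5.1962*I)
h = 8/(-5 - 128/(-52 - 3*I*√3)) (h = 8/(-5 + (-49 - 79)/(-3*I*√3 - 52)) = 8/(-5 - 128/(-52 - 3*I*√3)) ≈ -3.0937 + 0.29399*I)
h*O(-13, -1) = (8*(-3*√3 + 52*I)/(3*(-44*I + 5*√3)))*(-6) = -16*(-3*√3 + 52*I)/(-44*I + 5*√3)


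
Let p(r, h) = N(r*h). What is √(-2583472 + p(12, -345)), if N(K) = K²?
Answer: 4*√909758 ≈ 3815.3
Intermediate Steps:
p(r, h) = h²*r² (p(r, h) = (r*h)² = (h*r)² = h²*r²)
√(-2583472 + p(12, -345)) = √(-2583472 + (-345)²*12²) = √(-2583472 + 119025*144) = √(-2583472 + 17139600) = √14556128 = 4*√909758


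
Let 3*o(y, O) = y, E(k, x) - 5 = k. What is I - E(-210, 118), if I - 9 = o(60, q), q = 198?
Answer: 234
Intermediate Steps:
E(k, x) = 5 + k
o(y, O) = y/3
I = 29 (I = 9 + (⅓)*60 = 9 + 20 = 29)
I - E(-210, 118) = 29 - (5 - 210) = 29 - 1*(-205) = 29 + 205 = 234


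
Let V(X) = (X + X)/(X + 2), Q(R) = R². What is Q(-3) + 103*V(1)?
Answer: 233/3 ≈ 77.667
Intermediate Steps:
V(X) = 2*X/(2 + X) (V(X) = (2*X)/(2 + X) = 2*X/(2 + X))
Q(-3) + 103*V(1) = (-3)² + 103*(2*1/(2 + 1)) = 9 + 103*(2*1/3) = 9 + 103*(2*1*(⅓)) = 9 + 103*(⅔) = 9 + 206/3 = 233/3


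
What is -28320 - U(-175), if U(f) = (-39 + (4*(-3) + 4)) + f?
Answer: -28098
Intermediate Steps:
U(f) = -47 + f (U(f) = (-39 + (-12 + 4)) + f = (-39 - 8) + f = -47 + f)
-28320 - U(-175) = -28320 - (-47 - 175) = -28320 - 1*(-222) = -28320 + 222 = -28098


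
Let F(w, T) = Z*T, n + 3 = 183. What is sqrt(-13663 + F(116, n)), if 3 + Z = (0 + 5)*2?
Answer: I*sqrt(12403) ≈ 111.37*I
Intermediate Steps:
n = 180 (n = -3 + 183 = 180)
Z = 7 (Z = -3 + (0 + 5)*2 = -3 + 5*2 = -3 + 10 = 7)
F(w, T) = 7*T
sqrt(-13663 + F(116, n)) = sqrt(-13663 + 7*180) = sqrt(-13663 + 1260) = sqrt(-12403) = I*sqrt(12403)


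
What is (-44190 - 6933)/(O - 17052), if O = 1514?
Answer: 51123/15538 ≈ 3.2902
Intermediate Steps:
(-44190 - 6933)/(O - 17052) = (-44190 - 6933)/(1514 - 17052) = -51123/(-15538) = -51123*(-1/15538) = 51123/15538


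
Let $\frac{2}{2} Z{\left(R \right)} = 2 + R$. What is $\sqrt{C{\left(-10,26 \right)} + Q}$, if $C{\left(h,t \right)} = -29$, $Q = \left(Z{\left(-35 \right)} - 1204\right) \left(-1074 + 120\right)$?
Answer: $\sqrt{1180069} \approx 1086.3$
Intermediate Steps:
$Z{\left(R \right)} = 2 + R$
$Q = 1180098$ ($Q = \left(\left(2 - 35\right) - 1204\right) \left(-1074 + 120\right) = \left(-33 - 1204\right) \left(-954\right) = \left(-1237\right) \left(-954\right) = 1180098$)
$\sqrt{C{\left(-10,26 \right)} + Q} = \sqrt{-29 + 1180098} = \sqrt{1180069}$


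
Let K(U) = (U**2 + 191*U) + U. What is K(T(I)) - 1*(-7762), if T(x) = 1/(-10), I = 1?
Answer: 774281/100 ≈ 7742.8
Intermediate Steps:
T(x) = -1/10
K(U) = U**2 + 192*U
K(T(I)) - 1*(-7762) = -(192 - 1/10)/10 - 1*(-7762) = -1/10*1919/10 + 7762 = -1919/100 + 7762 = 774281/100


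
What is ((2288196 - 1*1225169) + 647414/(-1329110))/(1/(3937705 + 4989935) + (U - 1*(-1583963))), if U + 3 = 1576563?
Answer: 1261367658036728784/3750218311882433831 ≈ 0.33635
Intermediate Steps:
U = 1576560 (U = -3 + 1576563 = 1576560)
((2288196 - 1*1225169) + 647414/(-1329110))/(1/(3937705 + 4989935) + (U - 1*(-1583963))) = ((2288196 - 1*1225169) + 647414/(-1329110))/(1/(3937705 + 4989935) + (1576560 - 1*(-1583963))) = ((2288196 - 1225169) + 647414*(-1/1329110))/(1/8927640 + (1576560 + 1583963)) = (1063027 - 323707/664555)/(1/8927640 + 3160523) = 706439584278/(664555*(28216011555721/8927640)) = (706439584278/664555)*(8927640/28216011555721) = 1261367658036728784/3750218311882433831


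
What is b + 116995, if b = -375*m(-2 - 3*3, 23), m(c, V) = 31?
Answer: 105370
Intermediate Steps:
b = -11625 (b = -375*31 = -11625)
b + 116995 = -11625 + 116995 = 105370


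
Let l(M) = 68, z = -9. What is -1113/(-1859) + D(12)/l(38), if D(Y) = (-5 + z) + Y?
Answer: 35983/63206 ≈ 0.56930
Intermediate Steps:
D(Y) = -14 + Y (D(Y) = (-5 - 9) + Y = -14 + Y)
-1113/(-1859) + D(12)/l(38) = -1113/(-1859) + (-14 + 12)/68 = -1113*(-1/1859) - 2*1/68 = 1113/1859 - 1/34 = 35983/63206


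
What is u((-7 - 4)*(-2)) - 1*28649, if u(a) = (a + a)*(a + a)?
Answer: -26713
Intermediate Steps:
u(a) = 4*a² (u(a) = (2*a)*(2*a) = 4*a²)
u((-7 - 4)*(-2)) - 1*28649 = 4*((-7 - 4)*(-2))² - 1*28649 = 4*(-11*(-2))² - 28649 = 4*22² - 28649 = 4*484 - 28649 = 1936 - 28649 = -26713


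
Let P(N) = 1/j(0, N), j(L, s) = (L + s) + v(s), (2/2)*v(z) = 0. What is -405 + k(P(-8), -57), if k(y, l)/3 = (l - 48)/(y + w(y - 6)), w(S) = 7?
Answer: -4959/11 ≈ -450.82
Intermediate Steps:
v(z) = 0
j(L, s) = L + s (j(L, s) = (L + s) + 0 = L + s)
P(N) = 1/N (P(N) = 1/(0 + N) = 1/N)
k(y, l) = 3*(-48 + l)/(7 + y) (k(y, l) = 3*((l - 48)/(y + 7)) = 3*((-48 + l)/(7 + y)) = 3*(-48 + l)/(7 + y))
-405 + k(P(-8), -57) = -405 + 3*(-48 - 57)/(7 + 1/(-8)) = -405 + 3*(-105)/(7 - ⅛) = -405 + 3*(-105)/(55/8) = -405 + 3*(8/55)*(-105) = -405 - 504/11 = -4959/11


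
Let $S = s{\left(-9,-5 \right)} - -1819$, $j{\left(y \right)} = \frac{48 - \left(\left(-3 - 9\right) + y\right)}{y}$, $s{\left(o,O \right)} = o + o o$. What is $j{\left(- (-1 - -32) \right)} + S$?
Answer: $\frac{58530}{31} \approx 1888.1$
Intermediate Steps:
$s{\left(o,O \right)} = o + o^{2}$
$j{\left(y \right)} = \frac{60 - y}{y}$ ($j{\left(y \right)} = \frac{48 - \left(-12 + y\right)}{y} = \frac{60 - y}{y}$)
$S = 1891$ ($S = - 9 \left(1 - 9\right) - -1819 = \left(-9\right) \left(-8\right) + 1819 = 72 + 1819 = 1891$)
$j{\left(- (-1 - -32) \right)} + S = \frac{60 - - (-1 - -32)}{\left(-1\right) \left(-1 - -32\right)} + 1891 = \frac{60 - - (-1 + 32)}{\left(-1\right) \left(-1 + 32\right)} + 1891 = \frac{60 - \left(-1\right) 31}{\left(-1\right) 31} + 1891 = \frac{60 - -31}{-31} + 1891 = - \frac{60 + 31}{31} + 1891 = \left(- \frac{1}{31}\right) 91 + 1891 = - \frac{91}{31} + 1891 = \frac{58530}{31}$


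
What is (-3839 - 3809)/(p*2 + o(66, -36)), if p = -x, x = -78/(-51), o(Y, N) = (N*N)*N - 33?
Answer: 130016/793765 ≈ 0.16380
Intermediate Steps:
o(Y, N) = -33 + N³ (o(Y, N) = N²*N - 33 = N³ - 33 = -33 + N³)
x = 26/17 (x = -78*(-1/51) = 26/17 ≈ 1.5294)
p = -26/17 (p = -1*26/17 = -26/17 ≈ -1.5294)
(-3839 - 3809)/(p*2 + o(66, -36)) = (-3839 - 3809)/(-26/17*2 + (-33 + (-36)³)) = -7648/(-52/17 + (-33 - 46656)) = -7648/(-52/17 - 46689) = -7648/(-793765/17) = -7648*(-17/793765) = 130016/793765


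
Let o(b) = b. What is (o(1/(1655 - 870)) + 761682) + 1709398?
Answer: 1939797801/785 ≈ 2.4711e+6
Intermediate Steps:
(o(1/(1655 - 870)) + 761682) + 1709398 = (1/(1655 - 870) + 761682) + 1709398 = (1/785 + 761682) + 1709398 = 597920371/785 + 1709398 = 1939797801/785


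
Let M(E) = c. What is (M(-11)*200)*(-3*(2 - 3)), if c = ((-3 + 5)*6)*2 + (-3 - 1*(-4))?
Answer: 15000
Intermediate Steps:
c = 25 (c = (2*6)*2 + (-3 + 4) = 12*2 + 1 = 24 + 1 = 25)
M(E) = 25
(M(-11)*200)*(-3*(2 - 3)) = (25*200)*(-3*(2 - 3)) = 5000*(-3*(-1)) = 5000*3 = 15000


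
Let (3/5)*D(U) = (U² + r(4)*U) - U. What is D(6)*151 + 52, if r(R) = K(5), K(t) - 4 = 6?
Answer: 22702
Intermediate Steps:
K(t) = 10 (K(t) = 4 + 6 = 10)
r(R) = 10
D(U) = 15*U + 5*U²/3 (D(U) = 5*((U² + 10*U) - U)/3 = 5*(U² + 9*U)/3 = 15*U + 5*U²/3)
D(6)*151 + 52 = ((5/3)*6*(9 + 6))*151 + 52 = ((5/3)*6*15)*151 + 52 = 150*151 + 52 = 22650 + 52 = 22702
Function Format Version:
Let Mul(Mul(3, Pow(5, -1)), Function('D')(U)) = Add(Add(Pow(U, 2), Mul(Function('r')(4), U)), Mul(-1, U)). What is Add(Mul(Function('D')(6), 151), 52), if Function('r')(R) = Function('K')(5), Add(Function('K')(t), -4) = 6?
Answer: 22702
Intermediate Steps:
Function('K')(t) = 10 (Function('K')(t) = Add(4, 6) = 10)
Function('r')(R) = 10
Function('D')(U) = Add(Mul(15, U), Mul(Rational(5, 3), Pow(U, 2))) (Function('D')(U) = Mul(Rational(5, 3), Add(Add(Pow(U, 2), Mul(10, U)), Mul(-1, U))) = Mul(Rational(5, 3), Add(Pow(U, 2), Mul(9, U))) = Add(Mul(15, U), Mul(Rational(5, 3), Pow(U, 2))))
Add(Mul(Function('D')(6), 151), 52) = Add(Mul(Mul(Rational(5, 3), 6, Add(9, 6)), 151), 52) = Add(Mul(Mul(Rational(5, 3), 6, 15), 151), 52) = Add(Mul(150, 151), 52) = Add(22650, 52) = 22702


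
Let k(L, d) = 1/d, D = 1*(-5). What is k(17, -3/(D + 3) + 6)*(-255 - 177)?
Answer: -288/5 ≈ -57.600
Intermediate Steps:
D = -5
k(17, -3/(D + 3) + 6)*(-255 - 177) = (-255 - 177)/(-3/(-5 + 3) + 6) = -432/(-3/(-2) + 6) = -432/(-3*(-½) + 6) = -432/(3/2 + 6) = -432/(15/2) = (2/15)*(-432) = -288/5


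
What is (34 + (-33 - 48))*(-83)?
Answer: 3901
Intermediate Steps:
(34 + (-33 - 48))*(-83) = (34 - 81)*(-83) = -47*(-83) = 3901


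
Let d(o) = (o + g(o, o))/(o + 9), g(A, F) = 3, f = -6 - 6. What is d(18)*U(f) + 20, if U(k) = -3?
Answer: 53/3 ≈ 17.667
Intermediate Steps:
f = -12
d(o) = (3 + o)/(9 + o) (d(o) = (o + 3)/(o + 9) = (3 + o)/(9 + o))
d(18)*U(f) + 20 = ((3 + 18)/(9 + 18))*(-3) + 20 = (21/27)*(-3) + 20 = ((1/27)*21)*(-3) + 20 = (7/9)*(-3) + 20 = -7/3 + 20 = 53/3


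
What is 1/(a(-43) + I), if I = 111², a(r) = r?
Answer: 1/12278 ≈ 8.1446e-5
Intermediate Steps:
I = 12321
1/(a(-43) + I) = 1/(-43 + 12321) = 1/12278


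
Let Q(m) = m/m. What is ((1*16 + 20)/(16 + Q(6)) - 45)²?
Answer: 531441/289 ≈ 1838.9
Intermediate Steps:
Q(m) = 1
((1*16 + 20)/(16 + Q(6)) - 45)² = ((1*16 + 20)/(16 + 1) - 45)² = ((16 + 20)/17 - 45)² = (36*(1/17) - 45)² = (36/17 - 45)² = (-729/17)² = 531441/289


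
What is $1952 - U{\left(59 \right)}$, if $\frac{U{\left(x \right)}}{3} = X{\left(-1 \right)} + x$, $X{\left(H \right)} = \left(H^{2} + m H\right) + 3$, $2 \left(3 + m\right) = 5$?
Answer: $\frac{3523}{2} \approx 1761.5$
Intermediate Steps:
$m = - \frac{1}{2}$ ($m = -3 + \frac{1}{2} \cdot 5 = -3 + \frac{5}{2} = - \frac{1}{2} \approx -0.5$)
$X{\left(H \right)} = 3 + H^{2} - \frac{H}{2}$ ($X{\left(H \right)} = \left(H^{2} - \frac{H}{2}\right) + 3 = 3 + H^{2} - \frac{H}{2}$)
$U{\left(x \right)} = \frac{27}{2} + 3 x$ ($U{\left(x \right)} = 3 \left(\left(3 + \left(-1\right)^{2} - - \frac{1}{2}\right) + x\right) = 3 \left(\left(3 + 1 + \frac{1}{2}\right) + x\right) = 3 \left(\frac{9}{2} + x\right) = \frac{27}{2} + 3 x$)
$1952 - U{\left(59 \right)} = 1952 - \left(\frac{27}{2} + 3 \cdot 59\right) = 1952 - \left(\frac{27}{2} + 177\right) = 1952 - \frac{381}{2} = \frac{3523}{2}$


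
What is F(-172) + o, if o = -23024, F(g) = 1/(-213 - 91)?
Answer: -6999297/304 ≈ -23024.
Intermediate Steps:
F(g) = -1/304 (F(g) = 1/(-304) = -1/304)
F(-172) + o = -1/304 - 23024 = -6999297/304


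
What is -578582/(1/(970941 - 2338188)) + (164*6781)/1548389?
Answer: 1224875575904264390/1548389 ≈ 7.9106e+11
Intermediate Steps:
-578582/(1/(970941 - 2338188)) + (164*6781)/1548389 = -578582/(1/(-1367247)) + 1112084*(1/1548389) = -578582/(-1/1367247) + 1112084/1548389 = -578582*(-1367247) + 1112084/1548389 = 791064503754 + 1112084/1548389 = 1224875575904264390/1548389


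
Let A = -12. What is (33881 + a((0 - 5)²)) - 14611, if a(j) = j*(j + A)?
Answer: 19595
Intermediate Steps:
a(j) = j*(-12 + j) (a(j) = j*(j - 12) = j*(-12 + j))
(33881 + a((0 - 5)²)) - 14611 = (33881 + (0 - 5)²*(-12 + (0 - 5)²)) - 14611 = (33881 + (-5)²*(-12 + (-5)²)) - 14611 = (33881 + 25*(-12 + 25)) - 14611 = (33881 + 25*13) - 14611 = (33881 + 325) - 14611 = 34206 - 14611 = 19595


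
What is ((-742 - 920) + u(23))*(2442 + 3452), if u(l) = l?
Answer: -9660266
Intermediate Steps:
((-742 - 920) + u(23))*(2442 + 3452) = ((-742 - 920) + 23)*(2442 + 3452) = (-1662 + 23)*5894 = -1639*5894 = -9660266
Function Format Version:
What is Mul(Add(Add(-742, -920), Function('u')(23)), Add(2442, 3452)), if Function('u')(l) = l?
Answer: -9660266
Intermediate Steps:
Mul(Add(Add(-742, -920), Function('u')(23)), Add(2442, 3452)) = Mul(Add(Add(-742, -920), 23), Add(2442, 3452)) = Mul(Add(-1662, 23), 5894) = Mul(-1639, 5894) = -9660266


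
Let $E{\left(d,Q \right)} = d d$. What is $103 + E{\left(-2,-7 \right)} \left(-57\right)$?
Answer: $-125$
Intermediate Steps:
$E{\left(d,Q \right)} = d^{2}$
$103 + E{\left(-2,-7 \right)} \left(-57\right) = 103 + \left(-2\right)^{2} \left(-57\right) = 103 + 4 \left(-57\right) = 103 - 228 = -125$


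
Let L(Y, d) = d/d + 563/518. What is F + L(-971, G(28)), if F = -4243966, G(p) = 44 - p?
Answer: -2198373307/518 ≈ -4.2440e+6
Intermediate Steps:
L(Y, d) = 1081/518 (L(Y, d) = 1 + 563*(1/518) = 1 + 563/518 = 1081/518)
F + L(-971, G(28)) = -4243966 + 1081/518 = -2198373307/518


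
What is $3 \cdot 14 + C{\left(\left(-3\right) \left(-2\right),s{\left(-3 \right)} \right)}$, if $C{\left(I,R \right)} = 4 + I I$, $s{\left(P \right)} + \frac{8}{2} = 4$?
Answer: $82$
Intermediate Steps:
$s{\left(P \right)} = 0$ ($s{\left(P \right)} = -4 + 4 = 0$)
$C{\left(I,R \right)} = 4 + I^{2}$
$3 \cdot 14 + C{\left(\left(-3\right) \left(-2\right),s{\left(-3 \right)} \right)} = 3 \cdot 14 + \left(4 + \left(\left(-3\right) \left(-2\right)\right)^{2}\right) = 42 + \left(4 + 6^{2}\right) = 42 + \left(4 + 36\right) = 42 + 40 = 82$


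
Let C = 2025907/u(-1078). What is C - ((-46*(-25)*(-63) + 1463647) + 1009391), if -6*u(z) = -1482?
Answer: -45455333/19 ≈ -2.3924e+6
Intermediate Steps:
u(z) = 247 (u(z) = -⅙*(-1482) = 247)
C = 155839/19 (C = 2025907/247 = 2025907*(1/247) = 155839/19 ≈ 8202.0)
C - ((-46*(-25)*(-63) + 1463647) + 1009391) = 155839/19 - ((-46*(-25)*(-63) + 1463647) + 1009391) = 155839/19 - ((1150*(-63) + 1463647) + 1009391) = 155839/19 - ((-72450 + 1463647) + 1009391) = 155839/19 - (1391197 + 1009391) = 155839/19 - 1*2400588 = 155839/19 - 2400588 = -45455333/19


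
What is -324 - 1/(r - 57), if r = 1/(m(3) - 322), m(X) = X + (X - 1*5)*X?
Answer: -6002099/18526 ≈ -323.98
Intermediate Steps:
m(X) = X + X*(-5 + X) (m(X) = X + (X - 5)*X = X + (-5 + X)*X = X + X*(-5 + X))
r = -1/325 (r = 1/(3*(-4 + 3) - 322) = 1/(3*(-1) - 322) = 1/(-3 - 322) = 1/(-325) = -1/325 ≈ -0.0030769)
-324 - 1/(r - 57) = -324 - 1/(-1/325 - 57) = -324 - 1/(-18526/325) = -324 - 1*(-325/18526) = -324 + 325/18526 = -6002099/18526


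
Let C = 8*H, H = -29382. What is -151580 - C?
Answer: 83476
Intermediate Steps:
C = -235056 (C = 8*(-29382) = -235056)
-151580 - C = -151580 - 1*(-235056) = -151580 + 235056 = 83476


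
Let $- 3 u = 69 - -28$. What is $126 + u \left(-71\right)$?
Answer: $\frac{7265}{3} \approx 2421.7$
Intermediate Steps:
$u = - \frac{97}{3}$ ($u = - \frac{69 - -28}{3} = - \frac{69 + 28}{3} = \left(- \frac{1}{3}\right) 97 = - \frac{97}{3} \approx -32.333$)
$126 + u \left(-71\right) = 126 - - \frac{6887}{3} = 126 + \frac{6887}{3} = \frac{7265}{3}$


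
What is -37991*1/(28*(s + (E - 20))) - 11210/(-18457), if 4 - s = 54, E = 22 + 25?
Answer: 708419127/11886308 ≈ 59.600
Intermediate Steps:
E = 47
s = -50 (s = 4 - 1*54 = 4 - 54 = -50)
-37991*1/(28*(s + (E - 20))) - 11210/(-18457) = -37991*1/(28*(-50 + (47 - 20))) - 11210/(-18457) = -37991*1/(28*(-50 + 27)) - 11210*(-1/18457) = -37991/((-23*28)) + 11210/18457 = -37991/(-644) + 11210/18457 = -37991*(-1/644) + 11210/18457 = 37991/644 + 11210/18457 = 708419127/11886308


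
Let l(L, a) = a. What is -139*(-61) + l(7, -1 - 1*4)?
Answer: 8474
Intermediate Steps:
-139*(-61) + l(7, -1 - 1*4) = -139*(-61) + (-1 - 1*4) = 8479 + (-1 - 4) = 8479 - 5 = 8474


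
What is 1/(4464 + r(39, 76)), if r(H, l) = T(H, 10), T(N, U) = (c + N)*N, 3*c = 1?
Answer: 1/5998 ≈ 0.00016672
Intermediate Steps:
c = ⅓ (c = (⅓)*1 = ⅓ ≈ 0.33333)
T(N, U) = N*(⅓ + N) (T(N, U) = (⅓ + N)*N = N*(⅓ + N))
r(H, l) = H*(⅓ + H)
1/(4464 + r(39, 76)) = 1/(4464 + 39*(⅓ + 39)) = 1/(4464 + 39*(118/3)) = 1/(4464 + 1534) = 1/5998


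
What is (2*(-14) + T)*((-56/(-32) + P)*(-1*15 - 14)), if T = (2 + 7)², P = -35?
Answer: 204421/4 ≈ 51105.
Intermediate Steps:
T = 81 (T = 9² = 81)
(2*(-14) + T)*((-56/(-32) + P)*(-1*15 - 14)) = (2*(-14) + 81)*((-56/(-32) - 35)*(-1*15 - 14)) = (-28 + 81)*((-56*(-1/32) - 35)*(-15 - 14)) = 53*((7/4 - 35)*(-29)) = 53*(-133/4*(-29)) = 53*(3857/4) = 204421/4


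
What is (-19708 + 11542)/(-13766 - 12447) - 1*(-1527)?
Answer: 40035417/26213 ≈ 1527.3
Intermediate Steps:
(-19708 + 11542)/(-13766 - 12447) - 1*(-1527) = -8166/(-26213) + 1527 = -8166*(-1/26213) + 1527 = 8166/26213 + 1527 = 40035417/26213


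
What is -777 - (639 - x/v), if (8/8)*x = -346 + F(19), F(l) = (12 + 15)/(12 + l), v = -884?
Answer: -2984105/2108 ≈ -1415.6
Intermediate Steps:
F(l) = 27/(12 + l)
x = -10699/31 (x = -346 + 27/(12 + 19) = -346 + 27/31 = -10699/31 ≈ -345.13)
-777 - (639 - x/v) = -777 - (639 - (-10699)/(31*(-884))) = -777 - (639 - (-10699)*(-1)/(31*884)) = -777 - (639 - 1*823/2108) = -777 - (639 - 823/2108) = -777 - 1*1346189/2108 = -777 - 1346189/2108 = -2984105/2108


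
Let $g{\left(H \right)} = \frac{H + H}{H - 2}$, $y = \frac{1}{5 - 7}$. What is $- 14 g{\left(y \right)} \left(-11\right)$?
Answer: $\frac{308}{5} \approx 61.6$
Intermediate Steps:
$y = - \frac{1}{2}$ ($y = \frac{1}{5 - 7} = \frac{1}{-2} = - \frac{1}{2} \approx -0.5$)
$g{\left(H \right)} = \frac{2 H}{-2 + H}$
$- 14 g{\left(y \right)} \left(-11\right) = - 14 \cdot 2 \left(- \frac{1}{2}\right) \frac{1}{-2 - \frac{1}{2}} \left(-11\right) = - 14 \cdot 2 \left(- \frac{1}{2}\right) \frac{1}{- \frac{5}{2}} \left(-11\right) = - 14 \cdot 2 \left(- \frac{1}{2}\right) \left(- \frac{2}{5}\right) \left(-11\right) = \left(-14\right) \frac{2}{5} \left(-11\right) = \left(- \frac{28}{5}\right) \left(-11\right) = \frac{308}{5}$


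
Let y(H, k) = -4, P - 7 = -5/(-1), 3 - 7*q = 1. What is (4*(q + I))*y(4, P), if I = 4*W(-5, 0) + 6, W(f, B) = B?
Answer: -704/7 ≈ -100.57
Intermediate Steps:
q = 2/7 (q = 3/7 - ⅐*1 = 3/7 - ⅐ = 2/7 ≈ 0.28571)
P = 12 (P = 7 - 5/(-1) = 7 - 5*(-1) = 7 + 5 = 12)
I = 6 (I = 4*0 + 6 = 0 + 6 = 6)
(4*(q + I))*y(4, P) = (4*(2/7 + 6))*(-4) = (4*(44/7))*(-4) = (176/7)*(-4) = -704/7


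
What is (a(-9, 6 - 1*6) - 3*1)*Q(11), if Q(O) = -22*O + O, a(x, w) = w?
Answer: 693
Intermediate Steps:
Q(O) = -21*O
(a(-9, 6 - 1*6) - 3*1)*Q(11) = ((6 - 1*6) - 3*1)*(-21*11) = ((6 - 6) - 3)*(-231) = (0 - 3)*(-231) = -3*(-231) = 693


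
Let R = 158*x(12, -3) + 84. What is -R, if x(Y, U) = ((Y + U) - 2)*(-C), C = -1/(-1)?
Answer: 1022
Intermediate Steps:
C = 1 (C = -1*(-1) = 1)
x(Y, U) = 2 - U - Y (x(Y, U) = ((Y + U) - 2)*(-1*1) = ((U + Y) - 2)*(-1) = (-2 + U + Y)*(-1) = 2 - U - Y)
R = -1022 (R = 158*(2 - 1*(-3) - 1*12) + 84 = 158*(2 + 3 - 12) + 84 = 158*(-7) + 84 = -1106 + 84 = -1022)
-R = -1*(-1022) = 1022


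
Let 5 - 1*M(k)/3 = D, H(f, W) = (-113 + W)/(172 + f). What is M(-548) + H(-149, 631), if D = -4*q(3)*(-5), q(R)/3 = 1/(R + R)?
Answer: 173/23 ≈ 7.5217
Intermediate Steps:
q(R) = 3/(2*R) (q(R) = 3/(R + R) = 3/((2*R)) = 3*(1/(2*R)) = 3/(2*R))
H(f, W) = (-113 + W)/(172 + f)
D = 10 (D = -6/3*(-5) = -4*½*(-5) = -2*(-5) = 10)
M(k) = -15 (M(k) = 15 - 3*10 = 15 - 30 = -15)
M(-548) + H(-149, 631) = -15 + (-113 + 631)/(172 - 149) = -15 + 518/23 = 173/23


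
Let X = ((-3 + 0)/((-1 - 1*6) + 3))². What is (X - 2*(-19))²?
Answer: 380689/256 ≈ 1487.1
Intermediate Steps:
X = 9/16 (X = (-3/((-1 - 6) + 3))² = (-3/(-7 + 3))² = (-3/(-4))² = (-3*(-¼))² = (¾)² = 9/16 ≈ 0.56250)
(X - 2*(-19))² = (9/16 - 2*(-19))² = (9/16 + 38)² = (617/16)² = 380689/256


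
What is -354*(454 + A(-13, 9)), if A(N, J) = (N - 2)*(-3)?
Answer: -176646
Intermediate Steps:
A(N, J) = 6 - 3*N (A(N, J) = (-2 + N)*(-3) = 6 - 3*N)
-354*(454 + A(-13, 9)) = -354*(454 + (6 - 3*(-13))) = -354*(454 + (6 + 39)) = -354*(454 + 45) = -354*499 = -176646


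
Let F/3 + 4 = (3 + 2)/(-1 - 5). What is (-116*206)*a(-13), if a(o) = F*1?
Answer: 346492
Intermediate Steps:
F = -29/2 (F = -12 + 3*((3 + 2)/(-1 - 5)) = -12 + 3*(5/(-6)) = -12 + 3*(5*(-⅙)) = -12 + 3*(-⅚) = -12 - 5/2 = -29/2 ≈ -14.500)
a(o) = -29/2 (a(o) = -29/2*1 = -29/2)
(-116*206)*a(-13) = -116*206*(-29/2) = -23896*(-29/2) = 346492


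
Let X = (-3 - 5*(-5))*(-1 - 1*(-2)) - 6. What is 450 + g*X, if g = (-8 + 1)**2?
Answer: 1234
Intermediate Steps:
g = 49 (g = (-7)**2 = 49)
X = 16 (X = (-3 + 25)*(-1 + 2) - 6 = 22*1 - 6 = 22 - 6 = 16)
450 + g*X = 450 + 49*16 = 450 + 784 = 1234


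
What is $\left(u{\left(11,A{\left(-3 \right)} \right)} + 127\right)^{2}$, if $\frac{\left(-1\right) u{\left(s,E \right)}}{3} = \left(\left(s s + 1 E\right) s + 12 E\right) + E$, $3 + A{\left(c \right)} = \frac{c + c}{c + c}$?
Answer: $13853284$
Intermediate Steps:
$A{\left(c \right)} = -2$ ($A{\left(c \right)} = -3 + \frac{c + c}{c + c} = -3 + \frac{2 c}{2 c} = -3 + 2 c \frac{1}{2 c} = -3 + 1 = -2$)
$u{\left(s,E \right)} = - 39 E - 3 s \left(E + s^{2}\right)$ ($u{\left(s,E \right)} = - 3 \left(\left(\left(s s + 1 E\right) s + 12 E\right) + E\right) = - 3 \left(\left(\left(s^{2} + E\right) s + 12 E\right) + E\right) = - 3 \left(\left(\left(E + s^{2}\right) s + 12 E\right) + E\right) = - 3 \left(\left(s \left(E + s^{2}\right) + 12 E\right) + E\right) = - 3 \left(\left(12 E + s \left(E + s^{2}\right)\right) + E\right) = - 3 \left(13 E + s \left(E + s^{2}\right)\right) = - 39 E - 3 s \left(E + s^{2}\right)$)
$\left(u{\left(11,A{\left(-3 \right)} \right)} + 127\right)^{2} = \left(\left(\left(-39\right) \left(-2\right) - 3 \cdot 11^{3} - \left(-6\right) 11\right) + 127\right)^{2} = \left(\left(78 - 3993 + 66\right) + 127\right)^{2} = \left(-3849 + 127\right)^{2} = \left(-3722\right)^{2} = 13853284$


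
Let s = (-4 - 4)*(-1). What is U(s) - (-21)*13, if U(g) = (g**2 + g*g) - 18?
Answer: 383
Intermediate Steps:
s = 8 (s = -8*(-1) = 8)
U(g) = -18 + 2*g**2 (U(g) = (g**2 + g**2) - 18 = 2*g**2 - 18 = -18 + 2*g**2)
U(s) - (-21)*13 = (-18 + 2*8**2) - (-21)*13 = (-18 + 2*64) - 1*(-273) = (-18 + 128) + 273 = 110 + 273 = 383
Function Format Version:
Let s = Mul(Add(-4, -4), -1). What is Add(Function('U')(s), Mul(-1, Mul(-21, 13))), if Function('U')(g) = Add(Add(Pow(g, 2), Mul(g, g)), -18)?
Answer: 383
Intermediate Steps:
s = 8 (s = Mul(-8, -1) = 8)
Function('U')(g) = Add(-18, Mul(2, Pow(g, 2))) (Function('U')(g) = Add(Add(Pow(g, 2), Pow(g, 2)), -18) = Add(Mul(2, Pow(g, 2)), -18) = Add(-18, Mul(2, Pow(g, 2))))
Add(Function('U')(s), Mul(-1, Mul(-21, 13))) = Add(Add(-18, Mul(2, Pow(8, 2))), Mul(-1, Mul(-21, 13))) = Add(Add(-18, Mul(2, 64)), Mul(-1, -273)) = Add(Add(-18, 128), 273) = Add(110, 273) = 383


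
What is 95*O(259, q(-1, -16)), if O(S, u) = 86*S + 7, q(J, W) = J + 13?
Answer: 2116695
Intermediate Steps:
q(J, W) = 13 + J
O(S, u) = 7 + 86*S
95*O(259, q(-1, -16)) = 95*(7 + 86*259) = 95*(7 + 22274) = 95*22281 = 2116695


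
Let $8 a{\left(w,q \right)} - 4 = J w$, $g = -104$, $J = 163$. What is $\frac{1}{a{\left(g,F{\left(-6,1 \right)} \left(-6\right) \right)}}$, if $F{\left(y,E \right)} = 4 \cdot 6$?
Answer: $- \frac{2}{4237} \approx -0.00047203$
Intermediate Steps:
$F{\left(y,E \right)} = 24$
$a{\left(w,q \right)} = \frac{1}{2} + \frac{163 w}{8}$
$\frac{1}{a{\left(g,F{\left(-6,1 \right)} \left(-6\right) \right)}} = \frac{1}{\frac{1}{2} + \frac{163}{8} \left(-104\right)} = \frac{1}{\frac{1}{2} - 2119} = \frac{1}{- \frac{4237}{2}} = - \frac{2}{4237}$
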